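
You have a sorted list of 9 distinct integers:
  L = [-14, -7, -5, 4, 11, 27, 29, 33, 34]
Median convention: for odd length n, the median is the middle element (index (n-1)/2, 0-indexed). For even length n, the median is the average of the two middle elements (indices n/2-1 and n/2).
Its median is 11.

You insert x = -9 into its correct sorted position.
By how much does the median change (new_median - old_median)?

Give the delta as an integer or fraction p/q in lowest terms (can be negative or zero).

Old median = 11
After inserting x = -9: new sorted = [-14, -9, -7, -5, 4, 11, 27, 29, 33, 34]
New median = 15/2
Delta = 15/2 - 11 = -7/2

Answer: -7/2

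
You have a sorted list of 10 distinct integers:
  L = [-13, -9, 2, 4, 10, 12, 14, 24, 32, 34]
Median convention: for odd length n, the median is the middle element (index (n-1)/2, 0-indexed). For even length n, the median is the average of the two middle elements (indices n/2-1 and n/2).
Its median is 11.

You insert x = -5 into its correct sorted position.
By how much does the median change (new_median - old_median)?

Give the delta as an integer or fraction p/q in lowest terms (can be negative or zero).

Old median = 11
After inserting x = -5: new sorted = [-13, -9, -5, 2, 4, 10, 12, 14, 24, 32, 34]
New median = 10
Delta = 10 - 11 = -1

Answer: -1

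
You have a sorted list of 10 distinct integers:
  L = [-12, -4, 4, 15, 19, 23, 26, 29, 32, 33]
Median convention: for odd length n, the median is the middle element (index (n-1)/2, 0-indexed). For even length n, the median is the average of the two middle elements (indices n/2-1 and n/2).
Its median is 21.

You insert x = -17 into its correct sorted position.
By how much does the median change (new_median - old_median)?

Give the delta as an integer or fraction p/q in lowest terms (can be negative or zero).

Answer: -2

Derivation:
Old median = 21
After inserting x = -17: new sorted = [-17, -12, -4, 4, 15, 19, 23, 26, 29, 32, 33]
New median = 19
Delta = 19 - 21 = -2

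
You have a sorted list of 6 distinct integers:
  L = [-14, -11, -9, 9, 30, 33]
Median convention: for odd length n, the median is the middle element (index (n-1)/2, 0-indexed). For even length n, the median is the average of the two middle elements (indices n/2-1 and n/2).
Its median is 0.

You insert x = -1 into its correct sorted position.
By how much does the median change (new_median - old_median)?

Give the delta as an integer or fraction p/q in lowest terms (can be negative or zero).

Old median = 0
After inserting x = -1: new sorted = [-14, -11, -9, -1, 9, 30, 33]
New median = -1
Delta = -1 - 0 = -1

Answer: -1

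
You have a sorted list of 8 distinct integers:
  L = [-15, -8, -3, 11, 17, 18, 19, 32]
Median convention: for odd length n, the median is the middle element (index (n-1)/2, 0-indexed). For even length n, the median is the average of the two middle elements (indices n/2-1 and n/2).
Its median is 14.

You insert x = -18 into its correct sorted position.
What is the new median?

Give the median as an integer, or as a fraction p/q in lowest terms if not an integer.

Answer: 11

Derivation:
Old list (sorted, length 8): [-15, -8, -3, 11, 17, 18, 19, 32]
Old median = 14
Insert x = -18
Old length even (8). Middle pair: indices 3,4 = 11,17.
New length odd (9). New median = single middle element.
x = -18: 0 elements are < x, 8 elements are > x.
New sorted list: [-18, -15, -8, -3, 11, 17, 18, 19, 32]
New median = 11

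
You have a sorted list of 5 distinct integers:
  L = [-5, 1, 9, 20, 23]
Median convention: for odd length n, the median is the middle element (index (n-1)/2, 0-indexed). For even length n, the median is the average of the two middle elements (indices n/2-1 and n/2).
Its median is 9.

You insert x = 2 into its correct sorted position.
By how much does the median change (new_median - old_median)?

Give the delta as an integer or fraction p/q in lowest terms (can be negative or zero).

Old median = 9
After inserting x = 2: new sorted = [-5, 1, 2, 9, 20, 23]
New median = 11/2
Delta = 11/2 - 9 = -7/2

Answer: -7/2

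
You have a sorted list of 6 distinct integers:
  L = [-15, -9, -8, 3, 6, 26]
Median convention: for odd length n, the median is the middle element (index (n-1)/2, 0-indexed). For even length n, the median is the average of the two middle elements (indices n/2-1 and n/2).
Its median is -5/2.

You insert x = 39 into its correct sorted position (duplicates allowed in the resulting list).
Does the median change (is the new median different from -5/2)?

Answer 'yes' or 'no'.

Old median = -5/2
Insert x = 39
New median = 3
Changed? yes

Answer: yes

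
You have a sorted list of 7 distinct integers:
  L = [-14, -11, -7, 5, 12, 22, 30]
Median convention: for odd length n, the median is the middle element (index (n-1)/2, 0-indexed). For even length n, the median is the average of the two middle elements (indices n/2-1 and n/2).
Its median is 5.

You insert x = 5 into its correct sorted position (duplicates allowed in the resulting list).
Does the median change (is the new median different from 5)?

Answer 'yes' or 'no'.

Answer: no

Derivation:
Old median = 5
Insert x = 5
New median = 5
Changed? no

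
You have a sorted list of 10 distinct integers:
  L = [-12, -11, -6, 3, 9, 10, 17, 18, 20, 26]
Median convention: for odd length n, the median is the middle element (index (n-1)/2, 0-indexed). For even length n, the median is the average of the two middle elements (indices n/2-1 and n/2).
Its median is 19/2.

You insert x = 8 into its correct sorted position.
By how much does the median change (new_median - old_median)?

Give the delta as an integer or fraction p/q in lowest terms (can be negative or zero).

Answer: -1/2

Derivation:
Old median = 19/2
After inserting x = 8: new sorted = [-12, -11, -6, 3, 8, 9, 10, 17, 18, 20, 26]
New median = 9
Delta = 9 - 19/2 = -1/2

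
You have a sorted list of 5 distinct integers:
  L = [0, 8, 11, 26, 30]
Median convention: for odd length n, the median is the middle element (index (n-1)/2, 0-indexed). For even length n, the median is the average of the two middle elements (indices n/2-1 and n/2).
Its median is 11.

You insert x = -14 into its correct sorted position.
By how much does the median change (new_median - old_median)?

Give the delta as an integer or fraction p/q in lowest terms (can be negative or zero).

Old median = 11
After inserting x = -14: new sorted = [-14, 0, 8, 11, 26, 30]
New median = 19/2
Delta = 19/2 - 11 = -3/2

Answer: -3/2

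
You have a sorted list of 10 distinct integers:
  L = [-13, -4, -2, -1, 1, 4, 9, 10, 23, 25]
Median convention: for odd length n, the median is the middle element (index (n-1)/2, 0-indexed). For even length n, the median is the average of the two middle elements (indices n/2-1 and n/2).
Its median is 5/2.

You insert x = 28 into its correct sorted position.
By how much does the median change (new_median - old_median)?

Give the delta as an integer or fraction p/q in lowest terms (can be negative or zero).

Old median = 5/2
After inserting x = 28: new sorted = [-13, -4, -2, -1, 1, 4, 9, 10, 23, 25, 28]
New median = 4
Delta = 4 - 5/2 = 3/2

Answer: 3/2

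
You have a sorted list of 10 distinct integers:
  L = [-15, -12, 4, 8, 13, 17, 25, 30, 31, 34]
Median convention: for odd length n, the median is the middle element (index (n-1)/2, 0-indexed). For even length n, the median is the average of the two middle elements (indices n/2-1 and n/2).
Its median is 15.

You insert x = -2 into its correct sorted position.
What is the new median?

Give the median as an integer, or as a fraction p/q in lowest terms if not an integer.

Answer: 13

Derivation:
Old list (sorted, length 10): [-15, -12, 4, 8, 13, 17, 25, 30, 31, 34]
Old median = 15
Insert x = -2
Old length even (10). Middle pair: indices 4,5 = 13,17.
New length odd (11). New median = single middle element.
x = -2: 2 elements are < x, 8 elements are > x.
New sorted list: [-15, -12, -2, 4, 8, 13, 17, 25, 30, 31, 34]
New median = 13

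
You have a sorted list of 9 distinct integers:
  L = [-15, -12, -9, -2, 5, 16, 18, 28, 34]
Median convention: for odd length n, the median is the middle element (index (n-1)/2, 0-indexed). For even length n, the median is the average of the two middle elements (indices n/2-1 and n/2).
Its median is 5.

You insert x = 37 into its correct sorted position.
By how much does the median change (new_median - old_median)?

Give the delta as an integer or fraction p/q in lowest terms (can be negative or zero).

Old median = 5
After inserting x = 37: new sorted = [-15, -12, -9, -2, 5, 16, 18, 28, 34, 37]
New median = 21/2
Delta = 21/2 - 5 = 11/2

Answer: 11/2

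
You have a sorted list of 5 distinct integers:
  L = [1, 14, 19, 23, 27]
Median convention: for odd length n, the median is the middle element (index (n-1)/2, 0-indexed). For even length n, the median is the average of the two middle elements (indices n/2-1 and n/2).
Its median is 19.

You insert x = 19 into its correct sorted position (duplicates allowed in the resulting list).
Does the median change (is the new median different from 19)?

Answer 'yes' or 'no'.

Answer: no

Derivation:
Old median = 19
Insert x = 19
New median = 19
Changed? no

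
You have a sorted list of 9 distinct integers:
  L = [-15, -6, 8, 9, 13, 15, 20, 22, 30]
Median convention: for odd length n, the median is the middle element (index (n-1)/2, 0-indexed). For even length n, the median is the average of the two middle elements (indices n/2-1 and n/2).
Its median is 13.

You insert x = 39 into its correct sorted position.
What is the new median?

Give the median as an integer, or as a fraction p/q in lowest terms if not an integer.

Old list (sorted, length 9): [-15, -6, 8, 9, 13, 15, 20, 22, 30]
Old median = 13
Insert x = 39
Old length odd (9). Middle was index 4 = 13.
New length even (10). New median = avg of two middle elements.
x = 39: 9 elements are < x, 0 elements are > x.
New sorted list: [-15, -6, 8, 9, 13, 15, 20, 22, 30, 39]
New median = 14

Answer: 14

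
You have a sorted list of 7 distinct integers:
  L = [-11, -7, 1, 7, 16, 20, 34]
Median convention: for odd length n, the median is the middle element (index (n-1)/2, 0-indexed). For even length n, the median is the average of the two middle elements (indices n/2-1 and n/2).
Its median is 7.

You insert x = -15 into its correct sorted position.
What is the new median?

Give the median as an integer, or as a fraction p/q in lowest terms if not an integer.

Answer: 4

Derivation:
Old list (sorted, length 7): [-11, -7, 1, 7, 16, 20, 34]
Old median = 7
Insert x = -15
Old length odd (7). Middle was index 3 = 7.
New length even (8). New median = avg of two middle elements.
x = -15: 0 elements are < x, 7 elements are > x.
New sorted list: [-15, -11, -7, 1, 7, 16, 20, 34]
New median = 4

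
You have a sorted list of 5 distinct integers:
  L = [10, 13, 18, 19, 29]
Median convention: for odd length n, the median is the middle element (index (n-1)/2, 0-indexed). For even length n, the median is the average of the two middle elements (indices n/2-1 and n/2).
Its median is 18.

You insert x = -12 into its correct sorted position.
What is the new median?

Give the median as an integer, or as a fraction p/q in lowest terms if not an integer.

Answer: 31/2

Derivation:
Old list (sorted, length 5): [10, 13, 18, 19, 29]
Old median = 18
Insert x = -12
Old length odd (5). Middle was index 2 = 18.
New length even (6). New median = avg of two middle elements.
x = -12: 0 elements are < x, 5 elements are > x.
New sorted list: [-12, 10, 13, 18, 19, 29]
New median = 31/2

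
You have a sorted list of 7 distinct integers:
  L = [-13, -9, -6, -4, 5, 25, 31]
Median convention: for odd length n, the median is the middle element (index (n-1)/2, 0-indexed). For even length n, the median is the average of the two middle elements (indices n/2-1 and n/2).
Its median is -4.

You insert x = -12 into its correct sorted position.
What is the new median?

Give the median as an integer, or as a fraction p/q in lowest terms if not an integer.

Old list (sorted, length 7): [-13, -9, -6, -4, 5, 25, 31]
Old median = -4
Insert x = -12
Old length odd (7). Middle was index 3 = -4.
New length even (8). New median = avg of two middle elements.
x = -12: 1 elements are < x, 6 elements are > x.
New sorted list: [-13, -12, -9, -6, -4, 5, 25, 31]
New median = -5

Answer: -5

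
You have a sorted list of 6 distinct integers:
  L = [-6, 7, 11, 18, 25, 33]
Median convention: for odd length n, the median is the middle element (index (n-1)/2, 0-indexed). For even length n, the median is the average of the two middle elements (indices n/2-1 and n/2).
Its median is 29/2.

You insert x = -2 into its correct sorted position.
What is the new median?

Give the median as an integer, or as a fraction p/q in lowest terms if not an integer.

Old list (sorted, length 6): [-6, 7, 11, 18, 25, 33]
Old median = 29/2
Insert x = -2
Old length even (6). Middle pair: indices 2,3 = 11,18.
New length odd (7). New median = single middle element.
x = -2: 1 elements are < x, 5 elements are > x.
New sorted list: [-6, -2, 7, 11, 18, 25, 33]
New median = 11

Answer: 11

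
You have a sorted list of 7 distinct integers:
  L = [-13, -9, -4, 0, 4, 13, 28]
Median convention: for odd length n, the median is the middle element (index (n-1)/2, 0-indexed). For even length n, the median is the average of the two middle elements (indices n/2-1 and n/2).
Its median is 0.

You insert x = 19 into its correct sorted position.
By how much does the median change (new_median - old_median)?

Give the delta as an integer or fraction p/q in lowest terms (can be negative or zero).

Old median = 0
After inserting x = 19: new sorted = [-13, -9, -4, 0, 4, 13, 19, 28]
New median = 2
Delta = 2 - 0 = 2

Answer: 2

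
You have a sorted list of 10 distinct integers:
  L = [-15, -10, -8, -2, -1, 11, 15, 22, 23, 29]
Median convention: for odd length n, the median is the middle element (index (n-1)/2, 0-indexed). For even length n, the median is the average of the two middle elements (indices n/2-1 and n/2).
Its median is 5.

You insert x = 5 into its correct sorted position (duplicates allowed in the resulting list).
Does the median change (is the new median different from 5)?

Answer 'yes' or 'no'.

Old median = 5
Insert x = 5
New median = 5
Changed? no

Answer: no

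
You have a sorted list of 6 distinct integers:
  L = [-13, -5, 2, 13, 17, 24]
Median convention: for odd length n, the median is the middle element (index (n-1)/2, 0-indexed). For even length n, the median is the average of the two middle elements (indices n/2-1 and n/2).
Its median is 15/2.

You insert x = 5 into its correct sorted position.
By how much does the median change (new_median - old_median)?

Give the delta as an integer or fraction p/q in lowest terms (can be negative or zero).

Answer: -5/2

Derivation:
Old median = 15/2
After inserting x = 5: new sorted = [-13, -5, 2, 5, 13, 17, 24]
New median = 5
Delta = 5 - 15/2 = -5/2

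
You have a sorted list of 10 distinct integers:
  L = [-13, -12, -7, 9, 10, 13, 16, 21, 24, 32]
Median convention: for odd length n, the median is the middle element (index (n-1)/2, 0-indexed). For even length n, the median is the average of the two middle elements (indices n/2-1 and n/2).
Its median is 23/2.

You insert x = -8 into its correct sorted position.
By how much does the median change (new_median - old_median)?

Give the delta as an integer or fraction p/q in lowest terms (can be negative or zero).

Answer: -3/2

Derivation:
Old median = 23/2
After inserting x = -8: new sorted = [-13, -12, -8, -7, 9, 10, 13, 16, 21, 24, 32]
New median = 10
Delta = 10 - 23/2 = -3/2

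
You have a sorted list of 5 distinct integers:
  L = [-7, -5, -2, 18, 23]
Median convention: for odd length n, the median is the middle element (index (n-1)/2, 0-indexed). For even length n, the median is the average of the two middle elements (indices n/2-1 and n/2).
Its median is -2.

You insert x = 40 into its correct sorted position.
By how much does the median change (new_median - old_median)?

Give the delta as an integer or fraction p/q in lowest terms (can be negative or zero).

Answer: 10

Derivation:
Old median = -2
After inserting x = 40: new sorted = [-7, -5, -2, 18, 23, 40]
New median = 8
Delta = 8 - -2 = 10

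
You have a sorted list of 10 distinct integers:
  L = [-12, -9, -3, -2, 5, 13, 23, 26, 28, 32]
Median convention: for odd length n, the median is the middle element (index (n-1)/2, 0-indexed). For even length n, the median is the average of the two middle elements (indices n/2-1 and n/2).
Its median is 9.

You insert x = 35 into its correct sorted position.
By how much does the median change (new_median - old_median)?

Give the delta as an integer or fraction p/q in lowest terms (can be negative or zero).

Answer: 4

Derivation:
Old median = 9
After inserting x = 35: new sorted = [-12, -9, -3, -2, 5, 13, 23, 26, 28, 32, 35]
New median = 13
Delta = 13 - 9 = 4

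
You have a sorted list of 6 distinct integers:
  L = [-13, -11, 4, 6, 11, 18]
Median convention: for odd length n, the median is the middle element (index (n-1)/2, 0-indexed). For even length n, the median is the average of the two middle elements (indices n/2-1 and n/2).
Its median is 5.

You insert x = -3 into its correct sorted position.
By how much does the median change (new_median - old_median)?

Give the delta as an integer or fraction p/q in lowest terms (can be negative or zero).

Answer: -1

Derivation:
Old median = 5
After inserting x = -3: new sorted = [-13, -11, -3, 4, 6, 11, 18]
New median = 4
Delta = 4 - 5 = -1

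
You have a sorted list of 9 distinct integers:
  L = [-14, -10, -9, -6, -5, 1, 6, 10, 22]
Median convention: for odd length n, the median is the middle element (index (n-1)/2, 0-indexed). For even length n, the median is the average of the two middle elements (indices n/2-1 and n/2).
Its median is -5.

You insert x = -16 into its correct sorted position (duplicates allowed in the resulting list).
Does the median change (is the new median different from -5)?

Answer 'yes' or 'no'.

Old median = -5
Insert x = -16
New median = -11/2
Changed? yes

Answer: yes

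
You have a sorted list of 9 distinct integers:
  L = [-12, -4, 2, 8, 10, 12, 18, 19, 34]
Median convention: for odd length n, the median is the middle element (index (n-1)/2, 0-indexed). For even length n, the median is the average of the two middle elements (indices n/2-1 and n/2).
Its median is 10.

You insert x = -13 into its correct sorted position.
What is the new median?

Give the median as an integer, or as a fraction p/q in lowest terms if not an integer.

Answer: 9

Derivation:
Old list (sorted, length 9): [-12, -4, 2, 8, 10, 12, 18, 19, 34]
Old median = 10
Insert x = -13
Old length odd (9). Middle was index 4 = 10.
New length even (10). New median = avg of two middle elements.
x = -13: 0 elements are < x, 9 elements are > x.
New sorted list: [-13, -12, -4, 2, 8, 10, 12, 18, 19, 34]
New median = 9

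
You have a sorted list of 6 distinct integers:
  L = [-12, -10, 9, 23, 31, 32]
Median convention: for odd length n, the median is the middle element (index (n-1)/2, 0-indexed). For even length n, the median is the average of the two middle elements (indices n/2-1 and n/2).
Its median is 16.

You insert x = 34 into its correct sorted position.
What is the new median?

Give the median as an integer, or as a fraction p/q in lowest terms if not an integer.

Answer: 23

Derivation:
Old list (sorted, length 6): [-12, -10, 9, 23, 31, 32]
Old median = 16
Insert x = 34
Old length even (6). Middle pair: indices 2,3 = 9,23.
New length odd (7). New median = single middle element.
x = 34: 6 elements are < x, 0 elements are > x.
New sorted list: [-12, -10, 9, 23, 31, 32, 34]
New median = 23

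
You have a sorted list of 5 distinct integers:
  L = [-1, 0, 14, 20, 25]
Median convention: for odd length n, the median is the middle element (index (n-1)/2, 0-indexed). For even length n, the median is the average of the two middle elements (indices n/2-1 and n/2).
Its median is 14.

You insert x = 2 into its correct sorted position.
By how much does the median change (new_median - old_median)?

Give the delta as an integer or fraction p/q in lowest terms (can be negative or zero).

Answer: -6

Derivation:
Old median = 14
After inserting x = 2: new sorted = [-1, 0, 2, 14, 20, 25]
New median = 8
Delta = 8 - 14 = -6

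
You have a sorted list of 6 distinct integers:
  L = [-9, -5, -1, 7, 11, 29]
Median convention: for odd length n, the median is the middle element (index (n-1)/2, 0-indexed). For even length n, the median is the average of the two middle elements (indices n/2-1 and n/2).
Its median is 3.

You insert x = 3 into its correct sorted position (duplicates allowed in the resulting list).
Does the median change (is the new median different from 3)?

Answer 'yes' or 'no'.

Answer: no

Derivation:
Old median = 3
Insert x = 3
New median = 3
Changed? no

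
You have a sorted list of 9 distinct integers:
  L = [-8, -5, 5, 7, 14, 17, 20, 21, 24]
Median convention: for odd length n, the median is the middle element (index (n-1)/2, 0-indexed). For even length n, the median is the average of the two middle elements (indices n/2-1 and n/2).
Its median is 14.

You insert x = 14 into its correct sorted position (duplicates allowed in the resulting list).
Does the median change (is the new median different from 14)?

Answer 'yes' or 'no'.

Old median = 14
Insert x = 14
New median = 14
Changed? no

Answer: no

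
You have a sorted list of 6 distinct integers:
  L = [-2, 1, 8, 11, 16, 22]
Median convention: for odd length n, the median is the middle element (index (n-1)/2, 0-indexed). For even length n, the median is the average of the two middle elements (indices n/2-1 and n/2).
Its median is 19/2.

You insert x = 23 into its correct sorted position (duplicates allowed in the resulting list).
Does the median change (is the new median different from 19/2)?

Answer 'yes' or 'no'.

Old median = 19/2
Insert x = 23
New median = 11
Changed? yes

Answer: yes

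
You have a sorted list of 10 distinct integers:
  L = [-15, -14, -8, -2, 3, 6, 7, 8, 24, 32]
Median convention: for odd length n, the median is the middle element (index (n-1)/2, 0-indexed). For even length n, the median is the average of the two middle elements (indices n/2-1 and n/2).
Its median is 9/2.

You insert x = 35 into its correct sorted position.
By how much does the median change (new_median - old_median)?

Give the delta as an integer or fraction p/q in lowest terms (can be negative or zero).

Answer: 3/2

Derivation:
Old median = 9/2
After inserting x = 35: new sorted = [-15, -14, -8, -2, 3, 6, 7, 8, 24, 32, 35]
New median = 6
Delta = 6 - 9/2 = 3/2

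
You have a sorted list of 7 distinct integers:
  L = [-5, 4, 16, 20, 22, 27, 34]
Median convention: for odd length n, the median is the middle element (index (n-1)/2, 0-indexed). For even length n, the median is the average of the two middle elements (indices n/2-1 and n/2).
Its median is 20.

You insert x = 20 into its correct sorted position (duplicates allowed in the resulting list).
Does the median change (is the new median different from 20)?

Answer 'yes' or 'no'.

Answer: no

Derivation:
Old median = 20
Insert x = 20
New median = 20
Changed? no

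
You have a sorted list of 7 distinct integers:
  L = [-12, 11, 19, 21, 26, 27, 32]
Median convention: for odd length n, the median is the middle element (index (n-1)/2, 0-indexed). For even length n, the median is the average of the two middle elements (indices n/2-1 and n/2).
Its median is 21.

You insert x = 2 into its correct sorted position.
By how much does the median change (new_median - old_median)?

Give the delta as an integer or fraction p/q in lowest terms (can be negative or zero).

Answer: -1

Derivation:
Old median = 21
After inserting x = 2: new sorted = [-12, 2, 11, 19, 21, 26, 27, 32]
New median = 20
Delta = 20 - 21 = -1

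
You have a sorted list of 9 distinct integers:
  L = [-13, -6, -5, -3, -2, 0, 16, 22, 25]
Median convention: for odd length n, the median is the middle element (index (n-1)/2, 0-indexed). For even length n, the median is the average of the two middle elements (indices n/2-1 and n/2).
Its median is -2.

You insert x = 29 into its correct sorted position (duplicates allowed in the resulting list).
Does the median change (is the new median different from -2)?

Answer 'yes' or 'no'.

Old median = -2
Insert x = 29
New median = -1
Changed? yes

Answer: yes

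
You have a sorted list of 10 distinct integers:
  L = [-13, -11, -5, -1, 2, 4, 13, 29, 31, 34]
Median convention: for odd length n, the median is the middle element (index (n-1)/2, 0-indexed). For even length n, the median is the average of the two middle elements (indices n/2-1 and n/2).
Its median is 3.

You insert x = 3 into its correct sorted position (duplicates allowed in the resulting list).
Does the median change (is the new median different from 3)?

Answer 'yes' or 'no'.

Answer: no

Derivation:
Old median = 3
Insert x = 3
New median = 3
Changed? no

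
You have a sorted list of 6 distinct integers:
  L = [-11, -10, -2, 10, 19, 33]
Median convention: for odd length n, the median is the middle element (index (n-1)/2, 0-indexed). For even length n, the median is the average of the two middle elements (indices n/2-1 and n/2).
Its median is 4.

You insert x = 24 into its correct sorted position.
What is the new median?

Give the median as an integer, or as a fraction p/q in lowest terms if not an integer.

Old list (sorted, length 6): [-11, -10, -2, 10, 19, 33]
Old median = 4
Insert x = 24
Old length even (6). Middle pair: indices 2,3 = -2,10.
New length odd (7). New median = single middle element.
x = 24: 5 elements are < x, 1 elements are > x.
New sorted list: [-11, -10, -2, 10, 19, 24, 33]
New median = 10

Answer: 10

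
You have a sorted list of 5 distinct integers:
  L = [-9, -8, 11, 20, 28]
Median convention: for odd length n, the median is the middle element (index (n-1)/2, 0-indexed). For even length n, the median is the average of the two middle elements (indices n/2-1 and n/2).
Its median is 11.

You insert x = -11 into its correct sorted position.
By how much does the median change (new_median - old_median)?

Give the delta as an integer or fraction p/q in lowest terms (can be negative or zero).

Old median = 11
After inserting x = -11: new sorted = [-11, -9, -8, 11, 20, 28]
New median = 3/2
Delta = 3/2 - 11 = -19/2

Answer: -19/2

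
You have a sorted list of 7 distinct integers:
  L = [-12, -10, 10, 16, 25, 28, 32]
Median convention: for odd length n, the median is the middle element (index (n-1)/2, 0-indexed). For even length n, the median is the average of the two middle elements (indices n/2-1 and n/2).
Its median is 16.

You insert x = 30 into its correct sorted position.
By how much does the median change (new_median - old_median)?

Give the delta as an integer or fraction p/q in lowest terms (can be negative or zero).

Answer: 9/2

Derivation:
Old median = 16
After inserting x = 30: new sorted = [-12, -10, 10, 16, 25, 28, 30, 32]
New median = 41/2
Delta = 41/2 - 16 = 9/2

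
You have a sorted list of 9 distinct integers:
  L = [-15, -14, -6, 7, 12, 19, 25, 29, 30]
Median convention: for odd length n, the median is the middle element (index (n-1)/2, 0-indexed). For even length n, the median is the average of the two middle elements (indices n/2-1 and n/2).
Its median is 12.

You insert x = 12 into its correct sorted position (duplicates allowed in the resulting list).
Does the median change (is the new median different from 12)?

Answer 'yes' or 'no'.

Old median = 12
Insert x = 12
New median = 12
Changed? no

Answer: no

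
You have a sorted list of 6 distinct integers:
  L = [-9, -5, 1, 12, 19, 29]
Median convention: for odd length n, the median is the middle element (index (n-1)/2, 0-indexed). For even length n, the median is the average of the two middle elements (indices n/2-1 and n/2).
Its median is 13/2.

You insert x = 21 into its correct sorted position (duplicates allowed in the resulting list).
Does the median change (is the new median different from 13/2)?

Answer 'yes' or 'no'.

Old median = 13/2
Insert x = 21
New median = 12
Changed? yes

Answer: yes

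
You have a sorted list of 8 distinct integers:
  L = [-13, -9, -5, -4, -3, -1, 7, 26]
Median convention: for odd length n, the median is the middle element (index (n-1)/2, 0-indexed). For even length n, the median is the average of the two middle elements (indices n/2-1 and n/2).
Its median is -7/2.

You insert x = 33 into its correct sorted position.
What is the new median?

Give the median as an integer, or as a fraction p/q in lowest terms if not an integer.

Old list (sorted, length 8): [-13, -9, -5, -4, -3, -1, 7, 26]
Old median = -7/2
Insert x = 33
Old length even (8). Middle pair: indices 3,4 = -4,-3.
New length odd (9). New median = single middle element.
x = 33: 8 elements are < x, 0 elements are > x.
New sorted list: [-13, -9, -5, -4, -3, -1, 7, 26, 33]
New median = -3

Answer: -3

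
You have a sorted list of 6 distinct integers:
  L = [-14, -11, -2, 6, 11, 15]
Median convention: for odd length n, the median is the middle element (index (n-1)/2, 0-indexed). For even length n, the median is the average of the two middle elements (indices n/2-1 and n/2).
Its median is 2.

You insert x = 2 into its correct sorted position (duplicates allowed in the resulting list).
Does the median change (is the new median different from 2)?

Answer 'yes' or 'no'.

Old median = 2
Insert x = 2
New median = 2
Changed? no

Answer: no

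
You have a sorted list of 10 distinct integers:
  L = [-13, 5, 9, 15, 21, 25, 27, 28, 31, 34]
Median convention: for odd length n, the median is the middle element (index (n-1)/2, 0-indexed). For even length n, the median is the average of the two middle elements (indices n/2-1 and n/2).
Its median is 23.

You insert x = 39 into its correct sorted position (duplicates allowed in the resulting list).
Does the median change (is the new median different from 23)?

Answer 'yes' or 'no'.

Old median = 23
Insert x = 39
New median = 25
Changed? yes

Answer: yes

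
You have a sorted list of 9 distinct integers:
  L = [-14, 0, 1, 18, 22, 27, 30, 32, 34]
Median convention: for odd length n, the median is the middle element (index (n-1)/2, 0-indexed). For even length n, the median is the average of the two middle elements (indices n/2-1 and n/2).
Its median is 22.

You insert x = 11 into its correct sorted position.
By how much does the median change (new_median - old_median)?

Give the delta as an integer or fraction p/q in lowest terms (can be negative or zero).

Answer: -2

Derivation:
Old median = 22
After inserting x = 11: new sorted = [-14, 0, 1, 11, 18, 22, 27, 30, 32, 34]
New median = 20
Delta = 20 - 22 = -2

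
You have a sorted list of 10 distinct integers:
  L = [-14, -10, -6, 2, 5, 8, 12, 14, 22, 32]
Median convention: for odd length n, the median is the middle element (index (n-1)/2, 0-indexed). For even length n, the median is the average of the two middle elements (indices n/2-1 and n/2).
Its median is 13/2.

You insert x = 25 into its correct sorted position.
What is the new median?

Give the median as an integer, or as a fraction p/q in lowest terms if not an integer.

Answer: 8

Derivation:
Old list (sorted, length 10): [-14, -10, -6, 2, 5, 8, 12, 14, 22, 32]
Old median = 13/2
Insert x = 25
Old length even (10). Middle pair: indices 4,5 = 5,8.
New length odd (11). New median = single middle element.
x = 25: 9 elements are < x, 1 elements are > x.
New sorted list: [-14, -10, -6, 2, 5, 8, 12, 14, 22, 25, 32]
New median = 8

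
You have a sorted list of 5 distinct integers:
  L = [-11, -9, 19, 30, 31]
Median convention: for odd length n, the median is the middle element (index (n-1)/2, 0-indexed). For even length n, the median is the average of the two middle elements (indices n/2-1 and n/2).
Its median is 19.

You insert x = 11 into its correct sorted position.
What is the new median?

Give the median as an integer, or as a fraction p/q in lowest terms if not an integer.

Answer: 15

Derivation:
Old list (sorted, length 5): [-11, -9, 19, 30, 31]
Old median = 19
Insert x = 11
Old length odd (5). Middle was index 2 = 19.
New length even (6). New median = avg of two middle elements.
x = 11: 2 elements are < x, 3 elements are > x.
New sorted list: [-11, -9, 11, 19, 30, 31]
New median = 15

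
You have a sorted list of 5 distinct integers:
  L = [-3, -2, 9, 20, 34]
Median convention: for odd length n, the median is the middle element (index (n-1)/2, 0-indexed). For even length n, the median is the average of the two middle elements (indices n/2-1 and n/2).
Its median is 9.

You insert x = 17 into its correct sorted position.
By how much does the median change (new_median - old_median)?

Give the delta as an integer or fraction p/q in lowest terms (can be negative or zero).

Old median = 9
After inserting x = 17: new sorted = [-3, -2, 9, 17, 20, 34]
New median = 13
Delta = 13 - 9 = 4

Answer: 4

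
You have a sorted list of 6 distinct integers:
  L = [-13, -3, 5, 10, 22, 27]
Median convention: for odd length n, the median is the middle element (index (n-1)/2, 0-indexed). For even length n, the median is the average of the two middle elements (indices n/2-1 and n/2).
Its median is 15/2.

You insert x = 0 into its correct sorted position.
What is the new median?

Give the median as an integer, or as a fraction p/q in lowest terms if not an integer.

Answer: 5

Derivation:
Old list (sorted, length 6): [-13, -3, 5, 10, 22, 27]
Old median = 15/2
Insert x = 0
Old length even (6). Middle pair: indices 2,3 = 5,10.
New length odd (7). New median = single middle element.
x = 0: 2 elements are < x, 4 elements are > x.
New sorted list: [-13, -3, 0, 5, 10, 22, 27]
New median = 5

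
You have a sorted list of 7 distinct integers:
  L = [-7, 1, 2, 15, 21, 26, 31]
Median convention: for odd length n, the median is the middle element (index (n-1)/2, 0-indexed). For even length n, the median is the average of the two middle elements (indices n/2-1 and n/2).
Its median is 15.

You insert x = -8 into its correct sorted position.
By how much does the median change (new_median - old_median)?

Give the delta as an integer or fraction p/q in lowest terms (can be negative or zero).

Answer: -13/2

Derivation:
Old median = 15
After inserting x = -8: new sorted = [-8, -7, 1, 2, 15, 21, 26, 31]
New median = 17/2
Delta = 17/2 - 15 = -13/2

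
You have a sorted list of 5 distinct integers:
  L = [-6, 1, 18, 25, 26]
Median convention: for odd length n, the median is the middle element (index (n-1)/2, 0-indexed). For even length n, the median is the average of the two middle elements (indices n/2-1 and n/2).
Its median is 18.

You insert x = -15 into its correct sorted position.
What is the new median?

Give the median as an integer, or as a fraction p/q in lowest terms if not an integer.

Old list (sorted, length 5): [-6, 1, 18, 25, 26]
Old median = 18
Insert x = -15
Old length odd (5). Middle was index 2 = 18.
New length even (6). New median = avg of two middle elements.
x = -15: 0 elements are < x, 5 elements are > x.
New sorted list: [-15, -6, 1, 18, 25, 26]
New median = 19/2

Answer: 19/2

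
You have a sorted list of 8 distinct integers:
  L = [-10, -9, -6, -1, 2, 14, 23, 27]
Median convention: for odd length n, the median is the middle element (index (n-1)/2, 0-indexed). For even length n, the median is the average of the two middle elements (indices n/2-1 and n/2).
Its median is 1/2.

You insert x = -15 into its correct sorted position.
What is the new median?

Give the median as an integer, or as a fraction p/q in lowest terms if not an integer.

Old list (sorted, length 8): [-10, -9, -6, -1, 2, 14, 23, 27]
Old median = 1/2
Insert x = -15
Old length even (8). Middle pair: indices 3,4 = -1,2.
New length odd (9). New median = single middle element.
x = -15: 0 elements are < x, 8 elements are > x.
New sorted list: [-15, -10, -9, -6, -1, 2, 14, 23, 27]
New median = -1

Answer: -1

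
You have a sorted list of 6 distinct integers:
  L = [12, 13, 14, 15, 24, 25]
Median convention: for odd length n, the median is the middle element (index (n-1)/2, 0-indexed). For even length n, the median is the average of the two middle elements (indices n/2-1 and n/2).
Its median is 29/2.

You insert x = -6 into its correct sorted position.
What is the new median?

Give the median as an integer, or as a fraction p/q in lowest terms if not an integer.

Old list (sorted, length 6): [12, 13, 14, 15, 24, 25]
Old median = 29/2
Insert x = -6
Old length even (6). Middle pair: indices 2,3 = 14,15.
New length odd (7). New median = single middle element.
x = -6: 0 elements are < x, 6 elements are > x.
New sorted list: [-6, 12, 13, 14, 15, 24, 25]
New median = 14

Answer: 14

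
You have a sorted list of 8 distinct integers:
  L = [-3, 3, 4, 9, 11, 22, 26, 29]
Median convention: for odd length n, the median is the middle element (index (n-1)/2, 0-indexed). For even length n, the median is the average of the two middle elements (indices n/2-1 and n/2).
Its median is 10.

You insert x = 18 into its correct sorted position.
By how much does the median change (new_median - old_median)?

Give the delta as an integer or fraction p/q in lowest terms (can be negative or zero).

Old median = 10
After inserting x = 18: new sorted = [-3, 3, 4, 9, 11, 18, 22, 26, 29]
New median = 11
Delta = 11 - 10 = 1

Answer: 1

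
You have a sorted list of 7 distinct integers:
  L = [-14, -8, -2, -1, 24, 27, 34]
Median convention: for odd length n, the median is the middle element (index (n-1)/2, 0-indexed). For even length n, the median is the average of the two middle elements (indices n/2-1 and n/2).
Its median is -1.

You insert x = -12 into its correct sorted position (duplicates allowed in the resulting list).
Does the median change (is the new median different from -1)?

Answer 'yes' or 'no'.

Answer: yes

Derivation:
Old median = -1
Insert x = -12
New median = -3/2
Changed? yes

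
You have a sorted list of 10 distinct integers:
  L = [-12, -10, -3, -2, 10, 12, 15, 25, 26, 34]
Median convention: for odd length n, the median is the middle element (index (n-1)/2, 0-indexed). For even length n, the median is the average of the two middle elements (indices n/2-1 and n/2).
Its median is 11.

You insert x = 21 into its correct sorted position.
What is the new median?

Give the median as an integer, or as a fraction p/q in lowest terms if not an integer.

Answer: 12

Derivation:
Old list (sorted, length 10): [-12, -10, -3, -2, 10, 12, 15, 25, 26, 34]
Old median = 11
Insert x = 21
Old length even (10). Middle pair: indices 4,5 = 10,12.
New length odd (11). New median = single middle element.
x = 21: 7 elements are < x, 3 elements are > x.
New sorted list: [-12, -10, -3, -2, 10, 12, 15, 21, 25, 26, 34]
New median = 12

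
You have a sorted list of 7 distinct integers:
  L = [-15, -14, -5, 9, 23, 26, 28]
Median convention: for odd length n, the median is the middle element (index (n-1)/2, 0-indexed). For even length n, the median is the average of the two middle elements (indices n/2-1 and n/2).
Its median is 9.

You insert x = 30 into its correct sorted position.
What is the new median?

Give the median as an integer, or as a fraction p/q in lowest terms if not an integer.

Answer: 16

Derivation:
Old list (sorted, length 7): [-15, -14, -5, 9, 23, 26, 28]
Old median = 9
Insert x = 30
Old length odd (7). Middle was index 3 = 9.
New length even (8). New median = avg of two middle elements.
x = 30: 7 elements are < x, 0 elements are > x.
New sorted list: [-15, -14, -5, 9, 23, 26, 28, 30]
New median = 16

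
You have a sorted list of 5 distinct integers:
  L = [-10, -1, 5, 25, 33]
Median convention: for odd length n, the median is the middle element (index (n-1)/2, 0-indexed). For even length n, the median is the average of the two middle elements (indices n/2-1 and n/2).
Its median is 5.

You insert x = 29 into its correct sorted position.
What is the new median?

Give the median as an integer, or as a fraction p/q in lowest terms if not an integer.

Answer: 15

Derivation:
Old list (sorted, length 5): [-10, -1, 5, 25, 33]
Old median = 5
Insert x = 29
Old length odd (5). Middle was index 2 = 5.
New length even (6). New median = avg of two middle elements.
x = 29: 4 elements are < x, 1 elements are > x.
New sorted list: [-10, -1, 5, 25, 29, 33]
New median = 15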